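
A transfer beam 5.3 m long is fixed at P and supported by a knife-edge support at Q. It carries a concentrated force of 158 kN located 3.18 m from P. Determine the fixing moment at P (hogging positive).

Remove the prop at Q; the released (primary) structure is a cantilever built in at P.
Deflection at Q on the released cantilever, summing each load's contribution:
  point load 158 at a = 3.18: Pa²(3L − a)/(6EI) = 3387/EI
Tip deflection under a unit load at Q: L³/(3EI) = 49.63/EI.
The prop prevents deflection at Q: R_Q = δ_0/δ_{QQ} = 3387/49.63 = 68.26 kN.
Moment equilibrium about P: M_P = Σ(load moments about P) − R_Q·L = 502.4 − 68.26×5.3 = 140.7 kN·m.

M_P = 140.7 kN·m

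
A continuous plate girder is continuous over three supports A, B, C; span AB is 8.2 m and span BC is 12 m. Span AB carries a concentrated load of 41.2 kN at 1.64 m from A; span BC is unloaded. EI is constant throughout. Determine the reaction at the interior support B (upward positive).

Release continuity at B by inserting a hinge; the redundant is the internal moment M_B. The primary structure is two simply-supported spans AB and BC.
End slopes at the hinge B, treating each span as simply supported:
  span AB: point load 41.2 at a = 1.64: Pab(L + a)/(6LEI) = 88.65/EI
  relative rotation θ_0 = (88.65 + 0)/EI = 88.65/EI
A unit hogging moment at B produces rotation L₁/(3EI) + L₂/(3EI) = 6.733/EI.
Compatibility: M_B·(L₁+L₂)/(3EI) = θ_0, giving M_B = 13.17 kN·m (hogging).
Span AB, ΣM about A with M_B applied at B: R_B^{AB}·8.2 = 67.57 + 13.17, so R_B^{AB} = 9.846 kN and R_A = 41.2 − 9.846 = 31.35 kN.
Span BC, ΣM about C: R_B^{BC}·12 = 0 + 13.17, so R_B^{BC} = 1.097 kN and R_C = 0 − 1.097 = -1.097 kN.
R_B = 9.846 + 1.097 = 10.94 kN.

R_B = 10.94 kN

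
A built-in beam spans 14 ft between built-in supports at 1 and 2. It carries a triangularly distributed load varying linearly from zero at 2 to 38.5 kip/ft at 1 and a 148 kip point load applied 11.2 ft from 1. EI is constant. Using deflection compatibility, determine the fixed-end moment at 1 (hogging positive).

M_1 = 443.6 kip·ft

Release both end moments; the primary structure is a simply-supported span 12 with redundants M_1 and M_2.
End rotations of the released simple span under the applied load (×1/EI):
  at 1: triangular load, peak 38.5: w₀L³/(45EI) = 2348/EI
  at 2: triangular load, peak 38.5: 7w₀L³/(360EI) = 2054/EI
  at 1: point load 148 at a = 11.2: Pab(L + b)/(6LEI) = 928.3/EI
  at 2: point load 148 at a = 11.2: Pab(L + a)/(6LEI) = 1392/EI
  θ_10 = 3276/EI,  θ_20 = 3447/EI
Flexibility coefficients: a unit moment at one end gives L/(3EI) there and L/(6EI) at the far end, so f₁₁ = f₂₂ = 4.667/EI and f₁₂ = f₂₁ = 2.333/EI.
Compatibility — zero rotation at each built-in end:
  4.667 M_1 + 2.333 M_2 = 3276
  2.333 M_1 + 4.667 M_2 = 3447
Solving the pair gives M_1 = 443.6 kip·ft and M_2 = 516.7 kip·ft (hogging).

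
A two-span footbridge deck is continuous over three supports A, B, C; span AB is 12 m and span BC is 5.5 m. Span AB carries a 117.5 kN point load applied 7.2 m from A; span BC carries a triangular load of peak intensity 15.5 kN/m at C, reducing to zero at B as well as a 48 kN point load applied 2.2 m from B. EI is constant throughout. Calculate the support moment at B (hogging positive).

M_B = 210.2 kN·m

Release continuity at B by inserting a hinge; the redundant is the internal moment M_B. The primary structure is two simply-supported spans AB and BC.
Discontinuity in slope at B on the released structure — sum the simple-span end rotations:
  span AB: point load 117.5 at a = 7.2: Pab(L + a)/(6LEI) = 1083/EI
  span BC: triangular load, peak 15.5: 7w₀L³/(360EI) = 50.14/EI
  span BC: point load 48 at a = 2.2: Pab(L + b)/(6LEI) = 92.93/EI
  relative rotation θ_0 = (1083 + 143.1)/EI = 1226/EI
A unit hogging moment at B produces rotation L₁/(3EI) + L₂/(3EI) = 5.833/EI.
Slope continuity at B: θ_0 = M_B·5.833/EI, so M_B = 1226/5.833 = 210.2 kN·m (hogging).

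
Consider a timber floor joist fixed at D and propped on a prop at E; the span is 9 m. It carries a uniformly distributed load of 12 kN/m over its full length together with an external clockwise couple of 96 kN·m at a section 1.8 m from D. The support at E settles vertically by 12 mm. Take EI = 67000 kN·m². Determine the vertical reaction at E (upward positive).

Take the reaction at E as the redundant and release it; the primary structure is a cantilever fixed at D.
Free-end deflection of the primary structure under the applied loading (downward +):
  UDL 12: wL⁴/(8EI) = 9842/EI
  clockwise couple 96 at a = 1.8: M₀a(2L − a)/(2EI) = 1400/EI
  δ_0 = 11241/EI
Tip deflection under a unit load at E: L³/(3EI) = 243/EI.
With EI = 67000 kN·m²: δ_0 = 0.16778 m and δ_{EE} = 0.003627 m/kN.
Compatibility — the beam at E must follow the support down by 0.012 m: δ_0 − R_E·δ_{EE} = 0.012, so R_E = (0.16778 − 0.012)/0.003627 = 42.95 kN.

R_E = 42.95 kN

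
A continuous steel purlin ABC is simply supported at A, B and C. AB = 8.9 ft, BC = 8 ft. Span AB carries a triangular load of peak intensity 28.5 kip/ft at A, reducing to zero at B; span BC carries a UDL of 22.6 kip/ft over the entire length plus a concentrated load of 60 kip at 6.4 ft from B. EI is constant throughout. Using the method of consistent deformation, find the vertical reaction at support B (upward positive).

Insert a hinge at B; M_B is the redundant, and each span becomes simply supported.
End slopes at the hinge B, treating each span as simply supported:
  span AB: triangular load, peak 28.5: 7w₀L³/(360EI) = 390.7/EI
  span BC: UDL 22.6: wL³/(24EI) = 482.1/EI
  span BC: point load 60 at a = 6.4: Pab(L + b)/(6LEI) = 122.9/EI
  relative rotation θ_0 = (390.7 + 605)/EI = 995.7/EI
A unit hogging moment at B produces rotation L₁/(3EI) + L₂/(3EI) = 5.633/EI.
Slope continuity at B: θ_0 = M_B·5.633/EI, so M_B = 995.7/5.633 = 176.7 kip·ft (hogging).
Span AB, ΣM about A with M_B applied at B: R_B^{AB}·8.9 = 376.2 + 176.7, so R_B^{AB} = 62.13 kip and R_A = 126.8 − 62.13 = 64.69 kip.
Span BC, ΣM about C: R_B^{BC}·8 = 819.2 + 176.7, so R_B^{BC} = 124.5 kip and R_C = 240.8 − 124.5 = 116.3 kip.
R_B = 62.13 + 124.5 = 186.6 kip.

R_B = 186.6 kip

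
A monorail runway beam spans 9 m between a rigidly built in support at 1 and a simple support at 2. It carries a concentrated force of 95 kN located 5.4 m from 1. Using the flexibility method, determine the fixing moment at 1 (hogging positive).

Remove the prop at 2; the released (primary) structure is a cantilever built in at 1.
Deflection at 2 on the released cantilever, summing each load's contribution:
  point load 95 at a = 5.4: Pa²(3L − a)/(6EI) = 9973/EI
Flexibility coefficient — unit upward force at 2: δ_{22} = L³/(3EI) = 243/EI.
Compatibility at 2: δ_0 − R_2·δ_{22} = 0, so R_2 = 9973/243 = 41.04 kN.
Moment equilibrium about 1: M_1 = Σ(load moments about 1) − R_2·L = 513 − 41.04×9 = 143.6 kN·m.

M_1 = 143.6 kN·m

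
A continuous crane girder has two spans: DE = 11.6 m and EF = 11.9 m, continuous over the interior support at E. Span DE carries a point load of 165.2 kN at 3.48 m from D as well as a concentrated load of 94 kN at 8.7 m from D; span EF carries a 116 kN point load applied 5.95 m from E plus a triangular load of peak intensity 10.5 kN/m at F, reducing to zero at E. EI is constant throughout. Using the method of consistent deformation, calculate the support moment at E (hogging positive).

Release continuity at E by inserting a hinge; the redundant is the internal moment M_E. The primary structure is two simply-supported spans DE and EF.
Discontinuity in slope at E on the released structure — sum the simple-span end rotations:
  span DE: point load 165.2 at a = 3.48: Pab(L + a)/(6LEI) = 1011/EI
  span DE: point load 94 at a = 8.7: Pab(L + a)/(6LEI) = 691.7/EI
  span EF: point load 116 at a = 5.95: Pab(L + b)/(6LEI) = 1027/EI
  span EF: triangular load, peak 10.5: 7w₀L³/(360EI) = 344.1/EI
  relative rotation θ_0 = (1703 + 1371)/EI = 3074/EI
A unit hogging moment at E produces rotation L₁/(3EI) + L₂/(3EI) = 7.833/EI.
Compatibility: M_E·(L₁+L₂)/(3EI) = θ_0, giving M_E = 392.4 kN·m (hogging).

M_E = 392.4 kN·m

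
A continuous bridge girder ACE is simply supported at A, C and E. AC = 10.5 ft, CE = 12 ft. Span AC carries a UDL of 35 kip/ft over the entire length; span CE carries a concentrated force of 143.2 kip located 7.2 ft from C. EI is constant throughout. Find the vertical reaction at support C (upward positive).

R_C = 308.7 kip

Release continuity at C by inserting a hinge; the redundant is the internal moment M_C. The primary structure is two simply-supported spans AC and CE.
Discontinuity in slope at C on the released structure — sum the simple-span end rotations:
  span AC: UDL 35: wL³/(24EI) = 1688/EI
  span CE: point load 143.2 at a = 7.2: Pab(L + b)/(6LEI) = 1155/EI
  relative rotation θ_0 = (1688 + 1155)/EI = 2843/EI
A unit hogging moment at C produces rotation L₁/(3EI) + L₂/(3EI) = 7.5/EI.
Compatibility: M_C·(L₁+L₂)/(3EI) = θ_0, giving M_C = 379.1 kip·ft (hogging).
Span AC, ΣM about A with M_C applied at C: R_C^{AC}·10.5 = 1929 + 379.1, so R_C^{AC} = 219.9 kip and R_A = 367.5 − 219.9 = 147.6 kip.
Span CE, ΣM about E: R_C^{CE}·12 = 687.4 + 379.1, so R_C^{CE} = 88.87 kip and R_E = 143.2 − 88.87 = 54.33 kip.
R_C = 219.9 + 88.87 = 308.7 kip.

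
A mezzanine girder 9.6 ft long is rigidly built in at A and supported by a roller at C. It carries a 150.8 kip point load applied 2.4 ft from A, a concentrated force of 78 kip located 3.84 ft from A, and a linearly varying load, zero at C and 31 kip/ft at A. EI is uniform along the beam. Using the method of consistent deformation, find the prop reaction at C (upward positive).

Remove the prop at C; the released (primary) structure is a cantilever built in at A.
Downward deflection at the released point C due to the loads:
  point load 150.8 at a = 2.4: Pa²(3L − a)/(6EI) = 3822/EI
  point load 78 at a = 3.84: Pa²(3L − a)/(6EI) = 4785/EI
  triangular load, peak 31 at the fixed end: w₀L⁴/(30EI) = 8777/EI
  δ_0 = 17383/EI
Tip deflection under a unit load at C: L³/(3EI) = 294.9/EI.
The prop prevents deflection at C: R_C = δ_0/δ_{CC} = 17383/294.9 = 58.94 kip.

R_C = 58.94 kip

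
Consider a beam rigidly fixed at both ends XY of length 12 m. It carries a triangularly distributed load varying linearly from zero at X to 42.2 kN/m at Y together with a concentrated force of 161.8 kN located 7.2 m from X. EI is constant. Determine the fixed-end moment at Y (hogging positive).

Take the two fixed-end moments M_X, M_Y as redundants; the released structure is the simple span XY.
End rotations of the released simple span under the applied load (×1/EI):
  at X: triangular load, peak 42.2: 7w₀L³/(360EI) = 1418/EI
  at Y: triangular load, peak 42.2: w₀L³/(45EI) = 1620/EI
  at X: point load 161.8 at a = 7.2: Pab(L + b)/(6LEI) = 1305/EI
  at Y: point load 161.8 at a = 7.2: Pab(L + a)/(6LEI) = 1491/EI
  θ_X0 = 2723/EI,  θ_Y0 = 3112/EI
Flexibility coefficients: a unit moment at one end gives L/(3EI) there and L/(6EI) at the far end, so f₁₁ = f₂₂ = 4/EI and f₁₂ = f₂₁ = 2/EI.
Compatibility — zero rotation at each built-in end:
  4 M_X + 2 M_Y = 2723
  2 M_X + 4 M_Y = 3112
Solving the pair gives M_X = 389 kN·m and M_Y = 583.4 kN·m (hogging).

M_Y = 583.4 kN·m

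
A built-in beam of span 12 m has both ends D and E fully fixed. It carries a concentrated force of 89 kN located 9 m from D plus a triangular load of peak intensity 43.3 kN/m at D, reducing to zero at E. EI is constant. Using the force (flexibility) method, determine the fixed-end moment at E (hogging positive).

M_E = 358 kN·m

Release both end moments; the primary structure is a simply-supported span DE with redundants M_D and M_E.
End rotations of the released simple span under the applied load (×1/EI):
  at D: point load 89 at a = 9: Pab(L + b)/(6LEI) = 500.6/EI
  at E: point load 89 at a = 9: Pab(L + a)/(6LEI) = 700.9/EI
  at D: triangular load, peak 43.3: w₀L³/(45EI) = 1663/EI
  at E: triangular load, peak 43.3: 7w₀L³/(360EI) = 1455/EI
  θ_D0 = 2163/EI,  θ_E0 = 2156/EI
Flexibility coefficients: a unit moment at one end gives L/(3EI) there and L/(6EI) at the far end, so f₁₁ = f₂₂ = 4/EI and f₁₂ = f₂₁ = 2/EI.
Compatibility — zero rotation at each built-in end:
  4 M_D + 2 M_E = 2163
  2 M_D + 4 M_E = 2156
Solving the pair gives M_D = 361.8 kN·m and M_E = 358 kN·m (hogging).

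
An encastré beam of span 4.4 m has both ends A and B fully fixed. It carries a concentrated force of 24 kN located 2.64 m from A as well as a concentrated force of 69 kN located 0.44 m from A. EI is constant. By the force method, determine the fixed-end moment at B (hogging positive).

Release both end moments; the primary structure is a simply-supported span AB with redundants M_A and M_B.
On the primary (simply-supported) span, the end slopes from the loading are:
  at A: point load 24 at a = 2.64: Pab(L + b)/(6LEI) = 26.02/EI
  at B: point load 24 at a = 2.64: Pab(L + a)/(6LEI) = 29.74/EI
  at A: point load 69 at a = 0.44: Pab(L + b)/(6LEI) = 38.07/EI
  at B: point load 69 at a = 0.44: Pab(L + a)/(6LEI) = 22.04/EI
  θ_A0 = 64.09/EI,  θ_B0 = 51.78/EI
Flexibility coefficients: a unit moment at one end gives L/(3EI) there and L/(6EI) at the far end, so f₁₁ = f₂₂ = 1.467/EI and f₁₂ = f₂₁ = 0.7333/EI.
Compatibility — zero rotation at each built-in end:
  1.467 M_A + 0.7333 M_B = 64.09
  0.7333 M_A + 1.467 M_B = 51.78
Solving the pair gives M_A = 34.73 kN·m and M_B = 17.94 kN·m (hogging).

M_B = 17.94 kN·m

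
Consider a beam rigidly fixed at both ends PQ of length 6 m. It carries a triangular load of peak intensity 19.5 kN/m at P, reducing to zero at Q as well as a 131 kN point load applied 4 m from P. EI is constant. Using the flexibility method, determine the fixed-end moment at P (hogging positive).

Release both end moments; the primary structure is a simply-supported span PQ with redundants M_P and M_Q.
End rotations of the released simple span under the applied load (×1/EI):
  at P: triangular load, peak 19.5: w₀L³/(45EI) = 93.6/EI
  at Q: triangular load, peak 19.5: 7w₀L³/(360EI) = 81.9/EI
  at P: point load 131 at a = 4: Pab(L + b)/(6LEI) = 232.9/EI
  at Q: point load 131 at a = 4: Pab(L + a)/(6LEI) = 291.1/EI
  θ_P0 = 326.5/EI,  θ_Q0 = 373/EI
Flexibility coefficients: a unit moment at one end gives L/(3EI) there and L/(6EI) at the far end, so f₁₁ = f₂₂ = 2/EI and f₁₂ = f₂₁ = 1/EI.
Compatibility — zero rotation at each built-in end:
  2 M_P + 1 M_Q = 326.5
  1 M_P + 2 M_Q = 373
Solving the pair gives M_P = 93.32 kN·m and M_Q = 139.8 kN·m (hogging).

M_P = 93.32 kN·m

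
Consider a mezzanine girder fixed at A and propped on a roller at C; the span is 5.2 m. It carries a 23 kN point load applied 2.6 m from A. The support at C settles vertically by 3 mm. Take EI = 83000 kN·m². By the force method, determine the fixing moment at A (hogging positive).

Take the reaction at C as the redundant and release it; the primary structure is a cantilever fixed at A.
Downward deflection at the released point C due to the loads:
  point load 23 at a = 2.6: Pa²(3L − a)/(6EI) = 336.9/EI
Flexibility coefficient — unit upward force at C: δ_{CC} = L³/(3EI) = 46.87/EI.
With EI = 83000 kN·m²: δ_0 = 0.004059 m and δ_{CC} = 0.000565 m/kN.
Compatibility — the beam at C must follow the support down by 0.003 m: δ_0 − R_C·δ_{CC} = 0.003, so R_C = (0.004059 − 0.003)/0.000565 = 1.875 kN.
Moment equilibrium about A: M_A = Σ(load moments about A) − R_C·L = 59.8 − 1.875×5.2 = 50.05 kN·m.

M_A = 50.05 kN·m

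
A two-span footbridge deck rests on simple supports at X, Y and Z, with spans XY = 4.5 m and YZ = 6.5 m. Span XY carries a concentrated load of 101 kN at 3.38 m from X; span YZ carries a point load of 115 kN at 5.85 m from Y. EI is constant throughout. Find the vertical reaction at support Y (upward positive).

Release continuity at Y by inserting a hinge; the redundant is the internal moment M_Y. The primary structure is two simply-supported spans XY and YZ.
Rotations at Y on the released spans (each span's end-slope, ×1/EI):
  span XY: point load 101 at a = 3.38: Pab(L + a)/(6LEI) = 111.6/EI
  span YZ: point load 115 at a = 5.85: Pab(L + b)/(6LEI) = 80.17/EI
  relative rotation θ_0 = (111.6 + 80.17)/EI = 191.8/EI
A unit hogging moment at Y produces rotation L₁/(3EI) + L₂/(3EI) = 3.667/EI.
Slope continuity at Y: θ_0 = M_Y·3.667/EI, so M_Y = 191.8/3.667 = 52.3 kN·m (hogging).
Span XY, ΣM about X with M_Y applied at Y: R_Y^{XY}·4.5 = 341.4 + 52.3, so R_Y^{XY} = 87.48 kN and R_X = 101 − 87.48 = 13.52 kN.
Span YZ, ΣM about Z: R_Y^{YZ}·6.5 = 74.75 + 52.3, so R_Y^{YZ} = 19.55 kN and R_Z = 115 − 19.55 = 95.45 kN.
R_Y = 87.48 + 19.55 = 107 kN.

R_Y = 107 kN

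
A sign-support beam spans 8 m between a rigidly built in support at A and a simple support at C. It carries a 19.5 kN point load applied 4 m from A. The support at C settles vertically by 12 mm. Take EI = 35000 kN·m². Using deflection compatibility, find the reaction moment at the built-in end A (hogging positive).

M_A = 48.94 kN·m

Release the roller at C. Primary structure: cantilever fixed at A.
Deflection at C on the released cantilever, summing each load's contribution:
  point load 19.5 at a = 4: Pa²(3L − a)/(6EI) = 1040/EI
Tip deflection under a unit load at C: L³/(3EI) = 170.7/EI.
With EI = 35000 kN·m²: δ_0 = 0.029714 m and δ_{CC} = 0.004876 m/kN.
Compatibility — the beam at C must follow the support down by 0.012 m: δ_0 − R_C·δ_{CC} = 0.012, so R_C = (0.029714 − 0.012)/0.004876 = 3.633 kN.
Moment equilibrium about A: M_A = Σ(load moments about A) − R_C·L = 78 − 3.633×8 = 48.94 kN·m.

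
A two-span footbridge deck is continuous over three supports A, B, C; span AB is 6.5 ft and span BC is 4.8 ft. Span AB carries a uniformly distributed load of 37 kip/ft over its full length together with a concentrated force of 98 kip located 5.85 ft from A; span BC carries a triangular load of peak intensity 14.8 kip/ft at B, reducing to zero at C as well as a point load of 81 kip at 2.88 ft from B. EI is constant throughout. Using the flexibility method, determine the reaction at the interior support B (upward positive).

Insert a hinge at B; M_B is the redundant, and each span becomes simply supported.
Discontinuity in slope at B on the released structure — sum the simple-span end rotations:
  span AB: UDL 37: wL³/(24EI) = 423.4/EI
  span AB: point load 98 at a = 5.85: Pab(L + a)/(6LEI) = 118/EI
  span BC: triangular load, peak 14.8: w₀L³/(45EI) = 36.37/EI
  span BC: point load 81 at a = 2.88: Pab(L + b)/(6LEI) = 104.5/EI
  relative rotation θ_0 = (541.4 + 140.9)/EI = 682.3/EI
A unit hogging moment at B produces rotation L₁/(3EI) + L₂/(3EI) = 3.767/EI.
Compatibility: M_B·(L₁+L₂)/(3EI) = θ_0, giving M_B = 181.1 kip·ft (hogging).
Span AB, ΣM about A with M_B applied at B: R_B^{AB}·6.5 = 1355 + 181.1, so R_B^{AB} = 236.3 kip and R_A = 338.5 − 236.3 = 102.2 kip.
Span BC, ΣM about C: R_B^{BC}·4.8 = 269.2 + 181.1, so R_B^{BC} = 93.82 kip and R_C = 116.5 − 93.82 = 22.7 kip.
R_B = 236.3 + 93.82 = 330.1 kip.

R_B = 330.1 kip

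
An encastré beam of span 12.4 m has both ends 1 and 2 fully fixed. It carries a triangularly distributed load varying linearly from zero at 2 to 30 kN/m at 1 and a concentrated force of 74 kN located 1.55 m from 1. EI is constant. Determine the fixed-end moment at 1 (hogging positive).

M_1 = 318.5 kN·m

Take the two fixed-end moments M_1, M_2 as redundants; the released structure is the simple span 12.
Simple-span end rotations at 1 and 2 under the given loads:
  at 1: triangular load, peak 30: w₀L³/(45EI) = 1271/EI
  at 2: triangular load, peak 30: 7w₀L³/(360EI) = 1112/EI
  at 1: point load 74 at a = 1.55: Pab(L + b)/(6LEI) = 388.9/EI
  at 2: point load 74 at a = 1.55: Pab(L + a)/(6LEI) = 233.3/EI
  θ_10 = 1660/EI,  θ_20 = 1346/EI
Flexibility coefficients: a unit moment at one end gives L/(3EI) there and L/(6EI) at the far end, so f₁₁ = f₂₂ = 4.133/EI and f₁₂ = f₂₁ = 2.067/EI.
Compatibility — zero rotation at each built-in end:
  4.133 M_1 + 2.067 M_2 = 1660
  2.067 M_1 + 4.133 M_2 = 1346
Solving the pair gives M_1 = 318.5 kN·m and M_2 = 166.3 kN·m (hogging).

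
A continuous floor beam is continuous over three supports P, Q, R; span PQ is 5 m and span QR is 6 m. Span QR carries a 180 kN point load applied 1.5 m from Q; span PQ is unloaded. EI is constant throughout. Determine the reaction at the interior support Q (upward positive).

R_Q = 170.4 kN

Release continuity at Q by inserting a hinge; the redundant is the internal moment M_Q. The primary structure is two simply-supported spans PQ and QR.
End slopes at the hinge Q, treating each span as simply supported:
  span QR: point load 180 at a = 1.5: Pab(L + b)/(6LEI) = 354.4/EI
  relative rotation θ_0 = (0 + 354.4)/EI = 354.4/EI
A unit hogging moment at Q produces rotation L₁/(3EI) + L₂/(3EI) = 3.667/EI.
Slope continuity at Q: θ_0 = M_Q·3.667/EI, so M_Q = 354.4/3.667 = 96.65 kN·m (hogging).
Span PQ, ΣM about P with M_Q applied at Q: R_Q^{PQ}·5 = 0 + 96.65, so R_Q^{PQ} = 19.33 kN and R_P = 0 − 19.33 = -19.33 kN.
Span QR, ΣM about R: R_Q^{QR}·6 = 810 + 96.65, so R_Q^{QR} = 151.1 kN and R_R = 180 − 151.1 = 28.89 kN.
R_Q = 19.33 + 151.1 = 170.4 kN.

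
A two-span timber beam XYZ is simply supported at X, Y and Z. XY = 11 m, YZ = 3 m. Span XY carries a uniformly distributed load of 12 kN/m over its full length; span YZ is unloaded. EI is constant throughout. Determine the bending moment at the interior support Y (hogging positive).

Insert a hinge at Y; M_Y is the redundant, and each span becomes simply supported.
End slopes at the hinge Y, treating each span as simply supported:
  span XY: UDL 12: wL³/(24EI) = 665.5/EI
  relative rotation θ_0 = (665.5 + 0)/EI = 665.5/EI
A unit hogging moment at Y produces rotation L₁/(3EI) + L₂/(3EI) = 4.667/EI.
Compatibility: M_Y·(L₁+L₂)/(3EI) = θ_0, giving M_Y = 142.6 kN·m (hogging).

M_Y = 142.6 kN·m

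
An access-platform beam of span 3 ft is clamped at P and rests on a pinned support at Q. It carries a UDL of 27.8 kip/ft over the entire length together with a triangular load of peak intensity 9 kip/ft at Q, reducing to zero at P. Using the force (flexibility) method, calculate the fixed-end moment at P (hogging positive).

Release the roller at Q. Primary structure: cantilever fixed at P.
Downward deflection at the released point Q due to the loads:
  UDL 27.8: wL⁴/(8EI) = 281.5/EI
  triangular load, peak 9 at the free end: 11w₀L⁴/(120EI) = 66.83/EI
  δ_0 = 348.3/EI
Flexibility coefficient — unit upward force at Q: δ_{QQ} = L³/(3EI) = 9/EI.
The prop prevents deflection at Q: R_Q = δ_0/δ_{QQ} = 348.3/9 = 38.7 kip.
Moment equilibrium about P: M_P = Σ(load moments about P) − R_Q·L = 152.1 − 38.7×3 = 36 kip·ft.

M_P = 36 kip·ft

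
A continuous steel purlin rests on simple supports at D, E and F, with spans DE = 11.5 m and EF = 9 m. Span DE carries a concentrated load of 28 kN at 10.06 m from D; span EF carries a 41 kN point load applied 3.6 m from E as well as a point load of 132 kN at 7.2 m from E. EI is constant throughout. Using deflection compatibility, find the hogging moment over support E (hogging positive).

M_E = 99.72 kN·m

Release continuity at E by inserting a hinge; the redundant is the internal moment M_E. The primary structure is two simply-supported spans DE and EF.
Discontinuity in slope at E on the released structure — sum the simple-span end rotations:
  span DE: point load 28 at a = 10.06: Pab(L + a)/(6LEI) = 126.7/EI
  span EF: point load 41 at a = 3.6: Pab(L + b)/(6LEI) = 212.5/EI
  span EF: point load 132 at a = 7.2: Pab(L + b)/(6LEI) = 342.1/EI
  relative rotation θ_0 = (126.7 + 554.7)/EI = 681.4/EI
A unit hogging moment at E produces rotation L₁/(3EI) + L₂/(3EI) = 6.833/EI.
Compatibility: M_E·(L₁+L₂)/(3EI) = θ_0, giving M_E = 99.72 kN·m (hogging).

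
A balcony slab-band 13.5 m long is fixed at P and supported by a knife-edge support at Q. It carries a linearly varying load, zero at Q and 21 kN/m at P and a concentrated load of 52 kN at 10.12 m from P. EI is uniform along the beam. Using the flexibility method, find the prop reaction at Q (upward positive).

R_Q = 61.23 kN

Release the roller at Q. Primary structure: cantilever fixed at P.
Free-end deflection of the primary structure under the applied loading (downward +):
  triangular load, peak 21 at the fixed end: w₀L⁴/(30EI) = 23251/EI
  point load 52 at a = 10.12: Pa²(3L − a)/(6EI) = 26965/EI
  δ_0 = 50216/EI
Flexibility coefficient — unit upward force at Q: δ_{QQ} = L³/(3EI) = 820.1/EI.
Compatibility at Q: δ_0 − R_Q·δ_{QQ} = 0, so R_Q = 50216/820.1 = 61.23 kN.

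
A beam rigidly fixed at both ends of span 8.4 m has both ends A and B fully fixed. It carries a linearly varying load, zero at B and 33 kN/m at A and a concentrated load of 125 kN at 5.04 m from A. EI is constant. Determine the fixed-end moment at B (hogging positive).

M_B = 228.8 kN·m

Release both end moments; the primary structure is a simply-supported span AB with redundants M_A and M_B.
On the primary (simply-supported) span, the end slopes from the loading are:
  at A: triangular load, peak 33: w₀L³/(45EI) = 434.6/EI
  at B: triangular load, peak 33: 7w₀L³/(360EI) = 380.3/EI
  at A: point load 125 at a = 5.04: Pab(L + b)/(6LEI) = 493.9/EI
  at B: point load 125 at a = 5.04: Pab(L + a)/(6LEI) = 564.5/EI
  θ_A0 = 928.6/EI,  θ_B0 = 944.8/EI
Flexibility coefficients: a unit moment at one end gives L/(3EI) there and L/(6EI) at the far end, so f₁₁ = f₂₂ = 2.8/EI and f₁₂ = f₂₁ = 1.4/EI.
Compatibility — zero rotation at each built-in end:
  2.8 M_A + 1.4 M_B = 928.6
  1.4 M_A + 2.8 M_B = 944.8
Solving the pair gives M_A = 217.2 kN·m and M_B = 228.8 kN·m (hogging).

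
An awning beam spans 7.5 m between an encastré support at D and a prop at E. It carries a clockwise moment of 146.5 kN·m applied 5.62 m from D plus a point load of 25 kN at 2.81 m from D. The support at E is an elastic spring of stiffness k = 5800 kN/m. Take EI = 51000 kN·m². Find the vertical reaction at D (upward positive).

Remove the prop at E; the released (primary) structure is a cantilever built in at D.
Primary-structure tip deflection at E by superposition:
  clockwise couple 146.5 at a = 5.62: M₀a(2L − a)/(2EI) = 3861/EI
  point load 25 at a = 2.81: Pa²(3L − a)/(6EI) = 647.8/EI
  δ_0 = 4509/EI
Tip deflection under a unit load at E: L³/(3EI) = 140.6/EI.
With EI = 51000 kN·m²: δ_0 = 0.088416 m and δ_{EE} = 0.002757 m/kN.
Compatibility — the spring shortens by R_E/k under the reaction it provides: δ_0 − R_E·δ_{EE} = R_E/k. With 1/k = 0.000172 m/kN, R_E = δ_0 / (δ_{EE} + 1/k) = 0.088416 / (0.002757 + 0.000172) = 30.18 kN.
Vertical equilibrium: R_D = ΣP − R_E = 25 − 30.18 = -5.179 kN.

R_D = -5.179 kN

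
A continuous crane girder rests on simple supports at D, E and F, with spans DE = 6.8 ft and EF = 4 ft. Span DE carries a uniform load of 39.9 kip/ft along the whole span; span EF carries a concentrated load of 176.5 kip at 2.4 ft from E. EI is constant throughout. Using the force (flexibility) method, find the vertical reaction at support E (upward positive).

R_E = 281.4 kip

Release continuity at E by inserting a hinge; the redundant is the internal moment M_E. The primary structure is two simply-supported spans DE and EF.
End slopes at the hinge E, treating each span as simply supported:
  span DE: UDL 39.9: wL³/(24EI) = 522.7/EI
  span EF: point load 176.5 at a = 2.4: Pab(L + b)/(6LEI) = 158.1/EI
  relative rotation θ_0 = (522.7 + 158.1)/EI = 680.9/EI
A unit hogging moment at E produces rotation L₁/(3EI) + L₂/(3EI) = 3.6/EI.
Compatibility: M_E·(L₁+L₂)/(3EI) = θ_0, giving M_E = 189.1 kip·ft (hogging).
Span DE, ΣM about D with M_E applied at E: R_E^{DE}·6.8 = 922.5 + 189.1, so R_E^{DE} = 163.5 kip and R_D = 271.3 − 163.5 = 107.8 kip.
Span EF, ΣM about F: R_E^{EF}·4 = 282.4 + 189.1, so R_E^{EF} = 117.9 kip and R_F = 176.5 − 117.9 = 58.62 kip.
R_E = 163.5 + 117.9 = 281.4 kip.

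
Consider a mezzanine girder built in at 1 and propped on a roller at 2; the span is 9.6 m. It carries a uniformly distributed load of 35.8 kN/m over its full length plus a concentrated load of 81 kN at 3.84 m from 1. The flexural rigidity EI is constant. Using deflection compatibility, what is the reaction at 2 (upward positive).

Release the roller at 2. Primary structure: cantilever fixed at 1.
Deflection at 2 on the released cantilever, summing each load's contribution:
  UDL 35.8: wL⁴/(8EI) = 38008/EI
  point load 81 at a = 3.84: Pa²(3L − a)/(6EI) = 4969/EI
  δ_0 = 42977/EI
Tip deflection under a unit load at 2: L³/(3EI) = 294.9/EI.
Compatibility at 2: δ_0 − R_2·δ_{22} = 0, so R_2 = 42977/294.9 = 145.7 kN.

R_2 = 145.7 kN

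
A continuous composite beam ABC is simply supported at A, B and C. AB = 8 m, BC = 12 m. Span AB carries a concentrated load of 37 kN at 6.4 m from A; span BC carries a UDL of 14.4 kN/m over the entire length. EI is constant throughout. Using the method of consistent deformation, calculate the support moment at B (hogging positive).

M_B = 172.6 kN·m

Take M_B as the redundant. Released structure: two simple spans AB and BC with a hinge at B.
Discontinuity in slope at B on the released structure — sum the simple-span end rotations:
  span AB: point load 37 at a = 6.4: Pab(L + a)/(6LEI) = 113.7/EI
  span BC: UDL 14.4: wL³/(24EI) = 1037/EI
  relative rotation θ_0 = (113.7 + 1037)/EI = 1150/EI
A unit hogging moment at B produces rotation L₁/(3EI) + L₂/(3EI) = 6.667/EI.
Slope continuity at B: θ_0 = M_B·6.667/EI, so M_B = 1150/6.667 = 172.6 kN·m (hogging).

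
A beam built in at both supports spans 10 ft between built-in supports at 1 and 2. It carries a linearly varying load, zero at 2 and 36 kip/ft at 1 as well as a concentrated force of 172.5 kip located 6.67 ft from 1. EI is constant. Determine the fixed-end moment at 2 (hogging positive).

Release both end moments; the primary structure is a simply-supported span 12 with redundants M_1 and M_2.
On the primary (simply-supported) span, the end slopes from the loading are:
  at 1: triangular load, peak 36: w₀L³/(45EI) = 800/EI
  at 2: triangular load, peak 36: 7w₀L³/(360EI) = 700/EI
  at 1: point load 172.5 at a = 6.67: Pab(L + b)/(6LEI) = 851.2/EI
  at 2: point load 172.5 at a = 6.67: Pab(L + a)/(6LEI) = 1064/EI
  θ_10 = 1651/EI,  θ_20 = 1764/EI
Flexibility coefficients: a unit moment at one end gives L/(3EI) there and L/(6EI) at the far end, so f₁₁ = f₂₂ = 3.333/EI and f₁₂ = f₂₁ = 1.667/EI.
Compatibility — zero rotation at each built-in end:
  3.333 M_1 + 1.667 M_2 = 1651
  1.667 M_1 + 3.333 M_2 = 1764
Solving the pair gives M_1 = 307.6 kip·ft and M_2 = 375.6 kip·ft (hogging).

M_2 = 375.6 kip·ft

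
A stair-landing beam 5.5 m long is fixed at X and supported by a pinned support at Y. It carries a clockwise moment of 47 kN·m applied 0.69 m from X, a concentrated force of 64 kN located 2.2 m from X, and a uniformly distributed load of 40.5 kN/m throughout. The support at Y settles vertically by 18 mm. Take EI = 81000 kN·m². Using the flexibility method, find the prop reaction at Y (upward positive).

R_Y = 73.57 kN

Take the reaction at Y as the redundant and release it; the primary structure is a cantilever fixed at X.
Primary-structure tip deflection at Y by superposition:
  clockwise couple 47 at a = 0.69: M₀a(2L − a)/(2EI) = 167.2/EI
  point load 64 at a = 2.2: Pa²(3L − a)/(6EI) = 738.3/EI
  UDL 40.5: wL⁴/(8EI) = 4633/EI
  δ_0 = 5538/EI
Flexibility coefficient — unit upward force at Y: δ_{YY} = L³/(3EI) = 55.46/EI.
With EI = 81000 kN·m²: δ_0 = 0.06837 m and δ_{YY} = 0.000685 m/kN.
Compatibility — the beam at Y must follow the support down by 0.018 m: δ_0 − R_Y·δ_{YY} = 0.018, so R_Y = (0.06837 − 0.018)/0.000685 = 73.57 kN.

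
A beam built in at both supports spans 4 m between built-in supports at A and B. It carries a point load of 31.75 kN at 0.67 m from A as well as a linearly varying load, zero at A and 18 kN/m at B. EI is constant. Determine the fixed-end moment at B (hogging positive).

M_B = 17.37 kN·m

Release both end moments; the primary structure is a simply-supported span AB with redundants M_A and M_B.
End rotations of the released simple span under the applied load (×1/EI):
  at A: point load 31.75 at a = 0.67: Pab(L + b)/(6LEI) = 21.63/EI
  at B: point load 31.75 at a = 0.67: Pab(L + a)/(6LEI) = 13.78/EI
  at A: triangular load, peak 18: 7w₀L³/(360EI) = 22.4/EI
  at B: triangular load, peak 18: w₀L³/(45EI) = 25.6/EI
  θ_A0 = 44.03/EI,  θ_B0 = 39.38/EI
Flexibility coefficients: a unit moment at one end gives L/(3EI) there and L/(6EI) at the far end, so f₁₁ = f₂₂ = 1.333/EI and f₁₂ = f₂₁ = 0.6667/EI.
Compatibility — zero rotation at each built-in end:
  1.333 M_A + 0.6667 M_B = 44.03
  0.6667 M_A + 1.333 M_B = 39.38
Solving the pair gives M_A = 24.34 kN·m and M_B = 17.37 kN·m (hogging).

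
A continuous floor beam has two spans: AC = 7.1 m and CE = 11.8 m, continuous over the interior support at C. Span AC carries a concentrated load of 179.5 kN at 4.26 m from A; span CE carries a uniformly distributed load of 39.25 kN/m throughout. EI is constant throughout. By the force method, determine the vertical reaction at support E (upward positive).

R_E = 187.6 kN

Take M_C as the redundant. Released structure: two simple spans AC and CE with a hinge at C.
Rotations at C on the released spans (each span's end-slope, ×1/EI):
  span AC: point load 179.5 at a = 4.26: Pab(L + a)/(6LEI) = 579.1/EI
  span CE: UDL 39.25: wL³/(24EI) = 2687/EI
  relative rotation θ_0 = (579.1 + 2687)/EI = 3266/EI
A unit hogging moment at C produces rotation L₁/(3EI) + L₂/(3EI) = 6.3/EI.
Slope continuity at C: θ_0 = M_C·6.3/EI, so M_C = 3266/6.3 = 518.4 kN·m (hogging).
Span CE, ΣM about E: R_C^{CE}·11.8 = 2733 + 518.4, so R_C^{CE} = 275.5 kN and R_E = 463.1 − 275.5 = 187.6 kN.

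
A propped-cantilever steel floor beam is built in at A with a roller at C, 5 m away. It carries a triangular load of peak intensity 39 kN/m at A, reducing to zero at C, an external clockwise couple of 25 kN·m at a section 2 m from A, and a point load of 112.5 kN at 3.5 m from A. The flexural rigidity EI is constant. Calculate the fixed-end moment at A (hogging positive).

M_A = 142.8 kN·m

Take the reaction at C as the redundant and release it; the primary structure is a cantilever fixed at A.
Primary-structure tip deflection at C by superposition:
  triangular load, peak 39 at the fixed end: w₀L⁴/(30EI) = 812.5/EI
  clockwise couple 25 at a = 2: M₀a(2L − a)/(2EI) = 200/EI
  point load 112.5 at a = 3.5: Pa²(3L − a)/(6EI) = 2641/EI
  δ_0 = 3654/EI
Tip deflection under a unit load at C: L³/(3EI) = 41.67/EI.
The prop prevents deflection at C: R_C = δ_0/δ_{CC} = 3654/41.67 = 87.69 kN.
Moment equilibrium about A: M_A = Σ(load moments about A) − R_C·L = 581.2 − 87.69×5 = 142.8 kN·m.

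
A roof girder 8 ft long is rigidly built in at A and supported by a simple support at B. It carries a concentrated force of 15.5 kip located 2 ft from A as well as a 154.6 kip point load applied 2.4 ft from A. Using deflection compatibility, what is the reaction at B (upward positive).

Choose R_B as the redundant. The primary structure is the cantilever fixed at A.
Downward deflection at the released point B due to the loads:
  point load 15.5 at a = 2: Pa²(3L − a)/(6EI) = 227.3/EI
  point load 154.6 at a = 2.4: Pa²(3L − a)/(6EI) = 3206/EI
  δ_0 = 3433/EI
Flexibility coefficient — unit upward force at B: δ_{BB} = L³/(3EI) = 170.7/EI.
Compatibility at B: δ_0 − R_B·δ_{BB} = 0, so R_B = 3433/170.7 = 20.12 kip.

R_B = 20.12 kip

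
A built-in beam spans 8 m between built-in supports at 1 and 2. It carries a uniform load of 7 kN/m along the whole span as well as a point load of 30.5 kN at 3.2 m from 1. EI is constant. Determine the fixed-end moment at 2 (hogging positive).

Take the two fixed-end moments M_1, M_2 as redundants; the released structure is the simple span 12.
End rotations of the released simple span under the applied load (×1/EI):
  at 1: UDL 7: wL³/(24EI) = 149.3/EI
  at 2: UDL 7: wL³/(24EI) = 149.3/EI
  at 1: point load 30.5 at a = 3.2: Pab(L + b)/(6LEI) = 124.9/EI
  at 2: point load 30.5 at a = 3.2: Pab(L + a)/(6LEI) = 109.3/EI
  θ_10 = 274.3/EI,  θ_20 = 258.6/EI
Flexibility coefficients: a unit moment at one end gives L/(3EI) there and L/(6EI) at the far end, so f₁₁ = f₂₂ = 2.667/EI and f₁₂ = f₂₁ = 1.333/EI.
Compatibility — zero rotation at each built-in end:
  2.667 M_1 + 1.333 M_2 = 274.3
  1.333 M_1 + 2.667 M_2 = 258.6
Solving the pair gives M_1 = 72.47 kN·m and M_2 = 60.76 kN·m (hogging).

M_2 = 60.76 kN·m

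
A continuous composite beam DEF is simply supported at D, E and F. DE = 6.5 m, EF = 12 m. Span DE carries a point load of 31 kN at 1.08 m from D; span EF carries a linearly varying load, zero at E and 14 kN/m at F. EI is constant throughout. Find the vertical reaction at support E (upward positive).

Release continuity at E by inserting a hinge; the redundant is the internal moment M_E. The primary structure is two simply-supported spans DE and EF.
Rotations at E on the released spans (each span's end-slope, ×1/EI):
  span DE: point load 31 at a = 1.08: Pab(L + a)/(6LEI) = 35.27/EI
  span EF: triangular load, peak 14: 7w₀L³/(360EI) = 470.4/EI
  relative rotation θ_0 = (35.27 + 470.4)/EI = 505.7/EI
A unit hogging moment at E produces rotation L₁/(3EI) + L₂/(3EI) = 6.167/EI.
Slope continuity at E: θ_0 = M_E·6.167/EI, so M_E = 505.7/6.167 = 82 kN·m (hogging).
Span DE, ΣM about D with M_E applied at E: R_E^{DE}·6.5 = 33.48 + 82, so R_E^{DE} = 17.77 kN and R_D = 31 − 17.77 = 13.23 kN.
Span EF, ΣM about F: R_E^{EF}·12 = 336 + 82, so R_E^{EF} = 34.83 kN and R_F = 84 − 34.83 = 49.17 kN.
R_E = 17.77 + 34.83 = 52.6 kN.

R_E = 52.6 kN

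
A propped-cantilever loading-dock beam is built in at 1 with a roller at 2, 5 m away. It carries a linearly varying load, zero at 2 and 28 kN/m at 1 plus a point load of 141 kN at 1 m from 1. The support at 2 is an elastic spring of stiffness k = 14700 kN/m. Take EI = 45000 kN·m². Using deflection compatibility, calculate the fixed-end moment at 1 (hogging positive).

M_1 = 155.7 kN·m

Take the reaction at 2 as the redundant and release it; the primary structure is a cantilever fixed at 1.
Deflection at 2 on the released cantilever, summing each load's contribution:
  triangular load, peak 28 at the fixed end: w₀L⁴/(30EI) = 583.3/EI
  point load 141 at a = 1: Pa²(3L − a)/(6EI) = 329/EI
  δ_0 = 912.3/EI
Tip deflection under a unit load at 2: L³/(3EI) = 41.67/EI.
With EI = 45000 kN·m²: δ_0 = 0.020274 m and δ_{22} = 0.000926 m/kN.
Compatibility — the spring shortens by R_2/k under the reaction it provides: δ_0 − R_2·δ_{22} = R_2/k. With 1/k = 0.000068 m/kN, R_2 = δ_0 / (δ_{22} + 1/k) = 0.020274 / (0.000926 + 0.000068) = 20.4 kN.
Moment equilibrium about 1: M_1 = Σ(load moments about 1) − R_2·L = 257.7 − 20.4×5 = 155.7 kN·m.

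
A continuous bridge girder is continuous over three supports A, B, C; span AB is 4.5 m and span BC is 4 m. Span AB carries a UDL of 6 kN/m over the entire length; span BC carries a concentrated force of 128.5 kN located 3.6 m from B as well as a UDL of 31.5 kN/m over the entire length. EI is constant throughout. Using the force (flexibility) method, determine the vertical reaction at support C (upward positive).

R_C = 166.2 kN

Insert a hinge at B; M_B is the redundant, and each span becomes simply supported.
Discontinuity in slope at B on the released structure — sum the simple-span end rotations:
  span AB: UDL 6: wL³/(24EI) = 22.78/EI
  span BC: point load 128.5 at a = 3.6: Pab(L + b)/(6LEI) = 33.92/EI
  span BC: UDL 31.5: wL³/(24EI) = 84/EI
  relative rotation θ_0 = (22.78 + 117.9)/EI = 140.7/EI
A unit hogging moment at B produces rotation L₁/(3EI) + L₂/(3EI) = 2.833/EI.
Compatibility: M_B·(L₁+L₂)/(3EI) = θ_0, giving M_B = 49.66 kN·m (hogging).
Span BC, ΣM about C: R_B^{BC}·4 = 303.4 + 49.66, so R_B^{BC} = 88.27 kN and R_C = 254.5 − 88.27 = 166.2 kN.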